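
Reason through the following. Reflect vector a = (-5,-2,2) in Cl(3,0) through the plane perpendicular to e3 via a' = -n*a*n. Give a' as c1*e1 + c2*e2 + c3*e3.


Reflection formula: a' = -n*a*n, with n = e3 (unit vector, n^2 = 1).
For reflection through hyperplane perp to e3:
The component along e3 flips sign, others stay.
a = (-5, -2, 2)
a' = (-5, -2, -2)
a' = -5*e1 - 2*e2 - 2*e3


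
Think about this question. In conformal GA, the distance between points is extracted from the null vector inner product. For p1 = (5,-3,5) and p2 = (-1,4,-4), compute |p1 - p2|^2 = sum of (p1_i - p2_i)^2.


p1 - p2 = (6, -7, 9)
|p1 - p2|^2 = 6^2 + (-7)^2 + 9^2
= 36 + 49 + 81
= 166


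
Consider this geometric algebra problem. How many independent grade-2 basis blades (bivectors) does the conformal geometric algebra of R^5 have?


The conformal model of R^5 uses Cl(6,1) with m = 5 + 2 = 7 generators.
Number of grade-2 blades = C(m, 2) = C(7, 2)
= 7*6/2 = 21


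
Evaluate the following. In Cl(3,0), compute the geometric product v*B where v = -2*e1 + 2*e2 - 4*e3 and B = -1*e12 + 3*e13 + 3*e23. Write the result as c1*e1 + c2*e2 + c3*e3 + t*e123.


vB has grade-1 (vector) and grade-3 (trivector) parts: vB = (v _| B) + (v ^ B).
Vector part <vB>_1:
  e1: -v2*b12 - v3*b13 = -(2)*(-1) - (-4)*(3) = 14
  e2: v1*b12 - v3*b23 = (-2)*(-1) - (-4)*(3) = 14
  e3: v1*b13 + v2*b23 = (-2)*(3) + (2)*(3) = 0
Trivector part <vB>_3:
  e123: v1*b23 - v2*b13 + v3*b12 = (-2)*(3) - (2)*(3) + (-4)*(-1) = -8
vB = 14*e1 + 14*e2 + 0*e3 - 8*e123


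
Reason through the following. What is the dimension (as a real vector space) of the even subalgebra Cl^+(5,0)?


Even subalgebra dimension = 2^(n-1)
n = 5 + 0 = 5
2^(5 - 1) = 2^4 = 16
Verification: sum of C(5,k) for even k = 1 + 10 + 5 = 16
Result = 16


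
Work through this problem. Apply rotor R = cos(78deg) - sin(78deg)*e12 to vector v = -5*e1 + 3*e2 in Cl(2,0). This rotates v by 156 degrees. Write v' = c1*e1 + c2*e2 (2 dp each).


Rotor R = cos(78deg) - sin(78deg)*e12
Rotation angle theta = 2 * 78 = 156 degrees
v' = R*v*~R rotates v by theta.
cos(156deg) = -0.9135, sin(156deg) = 0.4067
v'_1 = -5*cos(156deg) - 3*sin(156deg)
= -5*(-0.9135) - 3*0.4067
= 3.35
v'_2 = -5*sin(156deg) + 3*cos(156deg)
= -5*0.4067 + 3*(-0.9135)
= -4.77
v' = 3.35*e1 - 4.77*e2


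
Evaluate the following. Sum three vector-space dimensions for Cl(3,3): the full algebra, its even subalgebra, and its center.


n = 3 + 3 = 6
Total dim = 2^6 = 64
Even subalgebra dim = 2^5 = 32
n is even, so center dim = 1
Sum = 64 + 32 + 1 = 97


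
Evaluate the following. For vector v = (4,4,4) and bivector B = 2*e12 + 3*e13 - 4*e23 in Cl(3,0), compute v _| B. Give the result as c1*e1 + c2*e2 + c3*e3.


Left contraction v _| B = <vB>_1 (grade-1 part of the geometric product vB).
Using e1_|e12 = e2, e2_|e12 = -e1, e1_|e13 = e3, e3_|e13 = -e1, e2_|e23 = e3, e3_|e23 = -e2:
e1 coeff: -v2*b12 - v3*b13 = -(4)*(2) - (4)*(3) = -20
e2 coeff: v1*b12 - v3*b23 = (4)*(2) - (4)*(-4) = 24
e3 coeff: v1*b13 + v2*b23 = (4)*(3) + (4)*(-4) = -4
v _| B = -20*e1 + 24*e2 - 4*e3


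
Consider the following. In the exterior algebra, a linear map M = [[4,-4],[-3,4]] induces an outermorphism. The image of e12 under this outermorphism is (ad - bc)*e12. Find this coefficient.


The outermorphism of a linear map f sends e1^e2 to f(e1)^f(e2).
f(e1) = 4*e1 - 3*e2
f(e2) = -4*e1 + 4*e2
f(e1) ^ f(e2) = (4*e1 - 3*e2) ^ (-4*e1 + 4*e2)
= 4*4*e12 + (-3)*(-4)*e21
= (16 - 12)*e12
= 4*e12
Coefficient = 4


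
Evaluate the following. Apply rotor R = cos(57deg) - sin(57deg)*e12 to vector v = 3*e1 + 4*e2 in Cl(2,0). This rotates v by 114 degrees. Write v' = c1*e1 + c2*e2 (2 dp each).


Rotor R = cos(57deg) - sin(57deg)*e12
Rotation angle theta = 2 * 57 = 114 degrees
v' = R*v*~R rotates v by theta.
cos(114deg) = -0.4067, sin(114deg) = 0.9135
v'_1 = 3*cos(114deg) - 4*sin(114deg)
= 3*(-0.4067) - 4*0.9135
= -4.87
v'_2 = 3*sin(114deg) + 4*cos(114deg)
= 3*0.9135 + 4*(-0.4067)
= 1.11
v' = -4.87*e1 + 1.11*e2


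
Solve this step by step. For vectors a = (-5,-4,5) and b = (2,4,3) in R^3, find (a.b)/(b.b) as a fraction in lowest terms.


Projection coefficient = (a . b) / (b . b)
a . b = (-5)*2 + (-4)*4 + 5*3
= -10 + (-16) + 15 = -11
b . b = 2^2 + 4^2 + 3^2
= 4 + 16 + 9 = 29
Coefficient = -11/29
In lowest terms: -11/29


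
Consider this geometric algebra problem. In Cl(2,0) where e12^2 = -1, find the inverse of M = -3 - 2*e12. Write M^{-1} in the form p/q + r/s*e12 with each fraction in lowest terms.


M = -3 - 2*e12, where e12^2 = -1.
Since M commutes with its reverse ~M = a - b*e12, M * ~M = a^2 - b^2*e12^2 = a^2 + b^2.
So M^{-1} = ~M / (a^2 + b^2) = (a - b*e12)/(a^2 + b^2).
a^2 + b^2 = 9 + 4 = 13
Scalar part = -3/13 = -3/13
Bivector coeff = 2/13 = 2/13
M^{-1} = -3/13 + 2/13*e12


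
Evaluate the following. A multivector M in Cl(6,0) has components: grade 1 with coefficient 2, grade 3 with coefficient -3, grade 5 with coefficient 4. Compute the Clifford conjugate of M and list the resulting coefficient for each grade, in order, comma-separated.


Clifford conjugate sign for grade k: (-1)^(k(k+1)/2)
Grade 1: (-1)^(1*2/2) = (-1)^1 = -1, coeff 2 -> -2
Grade 3: (-1)^(3*4/2) = (-1)^6 = 1, coeff -3 -> -3
Grade 5: (-1)^(5*6/2) = (-1)^15 = -1, coeff 4 -> -4
Conjugated coefficients: -2, -3, -4


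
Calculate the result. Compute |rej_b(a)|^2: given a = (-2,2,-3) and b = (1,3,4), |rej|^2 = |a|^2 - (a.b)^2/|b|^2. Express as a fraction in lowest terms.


|a|^2 = (-2)^2 + 2^2 + (-3)^2 = 17
|b|^2 = 1^2 + 3^2 + 4^2 = 26
a . b = (-2)*1 + 2*3 + (-3)*4 = -8
(a.b)^2 = (-8)^2 = 64
|rej|^2 = 17 - 64/26
= (442 - 64)/26
= 378/26
In lowest terms: 189/13


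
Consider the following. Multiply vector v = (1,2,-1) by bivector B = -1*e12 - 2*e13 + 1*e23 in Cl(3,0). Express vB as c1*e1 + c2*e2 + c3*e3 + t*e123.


vB has grade-1 (vector) and grade-3 (trivector) parts: vB = (v _| B) + (v ^ B).
Vector part <vB>_1:
  e1: -v2*b12 - v3*b13 = -(2)*(-1) - (-1)*(-2) = 0
  e2: v1*b12 - v3*b23 = (1)*(-1) - (-1)*(1) = 0
  e3: v1*b13 + v2*b23 = (1)*(-2) + (2)*(1) = 0
Trivector part <vB>_3:
  e123: v1*b23 - v2*b13 + v3*b12 = (1)*(1) - (2)*(-2) + (-1)*(-1) = 6
vB = 0*e1 + 0*e2 + 0*e3 + 6*e123


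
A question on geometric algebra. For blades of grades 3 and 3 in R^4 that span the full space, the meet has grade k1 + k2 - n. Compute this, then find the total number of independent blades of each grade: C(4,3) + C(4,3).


Meet grade = grade(A) + grade(B) - n
= 3 + 3 - 4 = 2
C(4,3) = 4
C(4,3) = 4
dim_A + dim_B = 4 + 4 = 8


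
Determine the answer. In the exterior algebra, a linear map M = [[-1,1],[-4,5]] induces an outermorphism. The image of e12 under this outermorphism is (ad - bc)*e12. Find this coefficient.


The outermorphism of a linear map f sends e1^e2 to f(e1)^f(e2).
f(e1) = -1*e1 - 4*e2
f(e2) = 1*e1 + 5*e2
f(e1) ^ f(e2) = (-1*e1 - 4*e2) ^ (1*e1 + 5*e2)
= (-1)*5*e12 + (-4)*1*e21
= (-5 - (-4))*e12
= -1*e12
Coefficient = -1


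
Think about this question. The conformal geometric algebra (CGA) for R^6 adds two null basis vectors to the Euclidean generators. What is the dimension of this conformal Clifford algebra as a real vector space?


The conformal model of R^6 uses Cl(7,1): the 6 Euclidean generators plus two extra orthogonal generators e+ (e+^2 = +1) and e- (e-^2 = -1), from which the null vectors e0, einf are built.
Number of generators m = 6 + 2 = 8.
dim Cl(p,q) = 2^m = 2^8 = 256


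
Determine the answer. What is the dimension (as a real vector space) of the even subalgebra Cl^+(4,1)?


Even subalgebra dimension = 2^(n-1)
n = 4 + 1 = 5
2^(5 - 1) = 2^4 = 16
Verification: sum of C(5,k) for even k = 1 + 10 + 5 = 16
Result = 16


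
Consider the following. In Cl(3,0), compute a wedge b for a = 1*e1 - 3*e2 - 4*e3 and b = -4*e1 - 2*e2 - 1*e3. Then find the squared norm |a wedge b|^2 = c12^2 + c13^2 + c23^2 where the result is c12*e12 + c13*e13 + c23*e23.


a wedge b = (a1*b2 - a2*b1)*e12 + (a1*b3 - a3*b1)*e13 + (a2*b3 - a3*b2)*e23
e12 coeff: 1*(-2) - (-3)*(-4) = -2 - 12 = -14
e13 coeff: 1*(-1) - (-4)*(-4) = -1 - 16 = -17
e23 coeff: (-3)*(-1) - (-4)*(-2) = 3 - 8 = -5
|a wedge b|^2 = (-14)^2 + (-17)^2 + (-5)^2
= 196 + 289 + 25
= 510


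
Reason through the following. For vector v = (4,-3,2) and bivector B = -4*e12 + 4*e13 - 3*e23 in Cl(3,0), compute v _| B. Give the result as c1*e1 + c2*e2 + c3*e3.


Left contraction v _| B = <vB>_1 (grade-1 part of the geometric product vB).
Using e1_|e12 = e2, e2_|e12 = -e1, e1_|e13 = e3, e3_|e13 = -e1, e2_|e23 = e3, e3_|e23 = -e2:
e1 coeff: -v2*b12 - v3*b13 = -(-3)*(-4) - (2)*(4) = -20
e2 coeff: v1*b12 - v3*b23 = (4)*(-4) - (2)*(-3) = -10
e3 coeff: v1*b13 + v2*b23 = (4)*(4) + (-3)*(-3) = 25
v _| B = -20*e1 - 10*e2 + 25*e3


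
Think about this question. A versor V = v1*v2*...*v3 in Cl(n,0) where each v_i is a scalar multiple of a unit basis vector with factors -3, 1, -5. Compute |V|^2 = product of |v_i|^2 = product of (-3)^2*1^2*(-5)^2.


Each vector v_i has |v_i|^2 = s_i^2
Squared scales: (-3)^2 = 9, 1^2 = 1, (-5)^2 = 25
|V|^2 = 9 * 1 * 25
= 225


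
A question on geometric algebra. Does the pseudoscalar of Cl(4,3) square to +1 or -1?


The pseudoscalar I = e1...e_n (product of all n generators) of Cl(p,q) satisfies I^2 = (-1)^(q + n(n-1)/2).
p = 4, q = 3, n = p + q = 7
n(n-1)/2 = 7 * 6 / 2 = 21
Exponent = q + n(n-1)/2 = 3 + 21 = 24
I^2 = (-1)^24 = +1


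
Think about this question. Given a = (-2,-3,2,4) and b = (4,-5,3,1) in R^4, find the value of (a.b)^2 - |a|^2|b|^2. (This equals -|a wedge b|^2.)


a . b = (-2)*4 + (-3)*(-5) + 2*3 + 4*1
= -8 + 15 + 6 + 4 = 17
|a|^2 = (-2)^2 + (-3)^2 + 2^2 + 4^2 = 33
|b|^2 = 4^2 + (-5)^2 + 3^2 + 1^2 = 51
(a.b)^2 = 17^2 = 289
|a|^2 * |b|^2 = 33 * 51 = 1683
Result = 289 - 1683 = -1394


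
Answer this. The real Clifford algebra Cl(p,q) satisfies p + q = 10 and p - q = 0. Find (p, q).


We need p + q = 10 and p - q = 0.
Adding: 2p = 10 + 0 = 10, so p = 5.
Then q = 10 - 5 = 5.
(p, q) = (5, 5)


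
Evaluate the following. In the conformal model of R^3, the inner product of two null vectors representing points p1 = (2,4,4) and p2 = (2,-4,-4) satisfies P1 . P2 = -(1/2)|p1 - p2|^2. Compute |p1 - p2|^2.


p1 - p2 = (0, 8, 8)
|p1 - p2|^2 = 0^2 + 8^2 + 8^2
= 0 + 64 + 64
= 128


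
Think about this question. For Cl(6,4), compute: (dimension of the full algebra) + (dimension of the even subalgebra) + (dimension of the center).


n = 6 + 4 = 10
Total dim = 2^10 = 1024
Even subalgebra dim = 2^9 = 512
n is even, so center dim = 1
Sum = 1024 + 512 + 1 = 1537


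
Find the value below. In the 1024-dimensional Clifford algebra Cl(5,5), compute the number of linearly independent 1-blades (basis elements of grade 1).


Number of grade-k basis blades in Cl(p,q) with n = p + q is C(n, k).
n = 5 + 5 = 10
C(10, 1) = 10! / (1! * 9!)
= 3628800 / (1 * 362880)
= 10


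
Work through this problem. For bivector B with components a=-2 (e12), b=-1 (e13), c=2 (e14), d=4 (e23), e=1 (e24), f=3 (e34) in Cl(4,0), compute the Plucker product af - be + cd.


Plucker relation: af - be + cd
a*f = (-2)*3 = -6
b*e = (-1)*1 = -1
c*d = 2*4 = 8
af - be + cd = -6 - (-1) + 8
= 3


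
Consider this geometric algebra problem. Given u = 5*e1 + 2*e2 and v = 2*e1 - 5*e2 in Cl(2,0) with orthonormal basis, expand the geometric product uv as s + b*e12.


Expand: (5*e1 + 2*e2)(2*e1 - 5*e2)
= 5*2*e1e1 + 5*(-5)*e1e2 + 2*2*e2e1 + 2*(-5)*e2e2
Using e1^2 = e2^2 = 1, e2e1 = -e1e2:
Scalar part s = 5*2 + 2*(-5) = 10 + (-10) = 0
Bivector part b = 5*(-5) - 2*2 = -25 - 4 = -29
uv = 0 - 29*e12


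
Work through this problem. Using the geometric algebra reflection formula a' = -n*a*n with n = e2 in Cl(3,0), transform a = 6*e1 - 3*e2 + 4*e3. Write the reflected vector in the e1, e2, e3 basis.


Reflection formula: a' = -n*a*n, with n = e2 (unit vector, n^2 = 1).
For reflection through hyperplane perp to e2:
The component along e2 flips sign, others stay.
a = (6, -3, 4)
a' = (6, 3, 4)
a' = 6*e1 + 3*e2 + 4*e3


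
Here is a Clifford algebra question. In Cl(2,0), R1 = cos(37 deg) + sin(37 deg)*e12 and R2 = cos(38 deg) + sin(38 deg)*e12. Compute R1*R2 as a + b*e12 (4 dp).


Same-plane rotors commute and their half-angles add:
R1*R2 = cos(a1 + a2) + sin(a1 + a2)*e12.
a1 + a2 = 37 + 38 = 75 deg
cos(75 deg) = 0.2588
sin(75 deg) = 0.9659
R1*R2 = 0.2588 + 0.9659*e12


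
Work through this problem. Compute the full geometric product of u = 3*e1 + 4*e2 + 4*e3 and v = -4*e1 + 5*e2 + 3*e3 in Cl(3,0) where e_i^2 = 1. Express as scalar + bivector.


In Cl(3,0): e_i^2 = 1, e_ie_j = -e_je_i for i != j.
Scalar part = u . v = 3*(-4) + 4*5 + 4*3
= -12 + 20 + 12 = 20
e12 coeff = 3*5 - 4*(-4) = 15 - (-16) = 31
e13 coeff = 3*3 - 4*(-4) = 9 - (-16) = 25
e23 coeff = 4*3 - 4*5 = 12 - 20 = -8
uv = 20 + 31*e12 + 25*e13 - 8*e23


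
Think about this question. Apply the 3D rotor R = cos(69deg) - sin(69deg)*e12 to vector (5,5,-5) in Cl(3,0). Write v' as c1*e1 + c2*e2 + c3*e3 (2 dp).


Rotor R = cos(69deg) - sin(69deg)*e12
Rotation angle theta = 2 * 69 = 138 degrees in the e12 plane (e1 -> e2).
The component perpendicular to the plane (e3) is invariant: v'_3 = v3 = -5.00
cos(138deg) = -0.7431, sin(138deg) = 0.6691
v'_1 = v1*cos(theta) - v2*sin(theta) = 5*(-0.7431) - 5*0.6691 = -7.06
v'_2 = v1*sin(theta) + v2*cos(theta) = 5*0.6691 + 5*(-0.7431) = -0.37
v' = -7.06*e1 - 0.37*e2 - 5.00*e3


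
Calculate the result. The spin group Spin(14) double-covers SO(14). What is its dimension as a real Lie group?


Spin(n) double-covers SO(n); both have Lie algebra so(n) of dimension n(n-1)/2.
n = 14
n(n-1) = 14 * 13 = 182
dim Spin(14) = 182/2 = 91


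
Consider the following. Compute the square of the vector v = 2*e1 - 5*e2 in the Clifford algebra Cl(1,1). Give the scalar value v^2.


v^2 = sum of c_i^2 * e_i^2
Positive signature terms (e_i^2 = +1): 2^2 = 4
Negative signature terms (e_j^2 = -1): (-5)^2 = 25
v^2 = 4 - 25 = -21


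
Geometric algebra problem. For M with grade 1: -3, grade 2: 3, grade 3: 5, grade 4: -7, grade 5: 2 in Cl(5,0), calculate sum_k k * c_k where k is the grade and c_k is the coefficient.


Grade-weighted sum = sum of grade_k * coefficient_k
1*(-3) = -3
2*3 = 6
3*5 = 15
4*(-7) = -28
5*2 = 10
Total = -3 + 6 + 15 + (-28) + 10 = 0


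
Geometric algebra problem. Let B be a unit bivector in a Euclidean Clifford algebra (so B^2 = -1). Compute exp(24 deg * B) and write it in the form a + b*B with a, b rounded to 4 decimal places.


For a unit bivector B with B^2 = -1, the exponential series gives
e^(theta*B) = cos(theta) + sin(theta)*B (the GA analogue of Euler's formula).
theta = 24 degrees = 0.418879 rad
cos(24 deg) = 0.9135
sin(24 deg) = 0.4067
exp(theta*B) = 0.9135 + 0.4067*B


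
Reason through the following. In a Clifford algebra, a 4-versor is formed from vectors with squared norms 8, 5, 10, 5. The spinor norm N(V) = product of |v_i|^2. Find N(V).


Spinor norm N(V) = |v1|^2 * |v2|^2 * ... * |v4|^2
= 8 * 5 * 10 * 5
Running product: 8, 40, 400, 2000
N(V) = 2000


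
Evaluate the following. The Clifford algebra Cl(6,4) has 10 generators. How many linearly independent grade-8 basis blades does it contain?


Number of grade-k basis blades in Cl(p,q) with n = p + q is C(n, k).
n = 6 + 4 = 10
C(10, 8) = 10! / (8! * 2!)
= 3628800 / (40320 * 2)
= 45


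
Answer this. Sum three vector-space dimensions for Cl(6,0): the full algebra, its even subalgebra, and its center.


n = 6 + 0 = 6
Total dim = 2^6 = 64
Even subalgebra dim = 2^5 = 32
n is even, so center dim = 1
Sum = 64 + 32 + 1 = 97


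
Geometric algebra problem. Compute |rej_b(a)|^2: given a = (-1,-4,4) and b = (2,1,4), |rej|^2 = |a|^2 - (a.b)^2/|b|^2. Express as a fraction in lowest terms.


|a|^2 = (-1)^2 + (-4)^2 + 4^2 = 33
|b|^2 = 2^2 + 1^2 + 4^2 = 21
a . b = (-1)*2 + (-4)*1 + 4*4 = 10
(a.b)^2 = 10^2 = 100
|rej|^2 = 33 - 100/21
= (693 - 100)/21
= 593/21
In lowest terms: 593/21


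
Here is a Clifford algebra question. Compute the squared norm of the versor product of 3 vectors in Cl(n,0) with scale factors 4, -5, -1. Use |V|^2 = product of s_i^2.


Each vector v_i has |v_i|^2 = s_i^2
Squared scales: 4^2 = 16, (-5)^2 = 25, (-1)^2 = 1
|V|^2 = 16 * 25 * 1
= 400


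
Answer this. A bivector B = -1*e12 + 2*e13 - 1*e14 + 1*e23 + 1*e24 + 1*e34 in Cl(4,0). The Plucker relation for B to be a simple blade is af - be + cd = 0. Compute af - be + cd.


Plucker relation: af - be + cd
a*f = (-1)*1 = -1
b*e = 2*1 = 2
c*d = (-1)*1 = -1
af - be + cd = -1 - 2 + (-1)
= -4


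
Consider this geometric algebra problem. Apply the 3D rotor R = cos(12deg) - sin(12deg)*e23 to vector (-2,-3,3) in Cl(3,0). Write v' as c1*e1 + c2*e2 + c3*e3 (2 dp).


Rotor R = cos(12deg) - sin(12deg)*e23
Rotation angle theta = 2 * 12 = 24 degrees in the e23 plane (e2 -> e3).
The component perpendicular to the plane (e1) is invariant: v'_1 = v1 = -2.00
cos(24deg) = 0.9135, sin(24deg) = 0.4067
v'_2 = v2*cos(theta) - v3*sin(theta) = -3*0.9135 - 3*0.4067 = -3.96
v'_3 = v2*sin(theta) + v3*cos(theta) = -3*0.4067 + 3*0.9135 = 1.52
v' = -2.00*e1 - 3.96*e2 + 1.52*e3


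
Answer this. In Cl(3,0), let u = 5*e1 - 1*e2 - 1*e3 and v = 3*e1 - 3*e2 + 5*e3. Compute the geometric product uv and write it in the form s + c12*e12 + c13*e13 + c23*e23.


In Cl(3,0): e_i^2 = 1, e_ie_j = -e_je_i for i != j.
Scalar part = u . v = 5*3 + (-1)*(-3) + (-1)*5
= 15 + 3 + (-5) = 13
e12 coeff = 5*(-3) - (-1)*3 = -15 - (-3) = -12
e13 coeff = 5*5 - (-1)*3 = 25 - (-3) = 28
e23 coeff = (-1)*5 - (-1)*(-3) = -5 - 3 = -8
uv = 13 - 12*e12 + 28*e13 - 8*e23


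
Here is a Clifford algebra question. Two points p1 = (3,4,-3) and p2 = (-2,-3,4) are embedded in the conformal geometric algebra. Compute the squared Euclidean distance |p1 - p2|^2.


p1 - p2 = (5, 7, -7)
|p1 - p2|^2 = 5^2 + 7^2 + (-7)^2
= 25 + 49 + 49
= 123


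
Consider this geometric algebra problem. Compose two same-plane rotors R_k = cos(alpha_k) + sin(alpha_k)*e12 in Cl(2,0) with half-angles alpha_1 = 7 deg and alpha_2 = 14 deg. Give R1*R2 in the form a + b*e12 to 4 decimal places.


Same-plane rotors commute and their half-angles add:
R1*R2 = cos(a1 + a2) + sin(a1 + a2)*e12.
a1 + a2 = 7 + 14 = 21 deg
cos(21 deg) = 0.9336
sin(21 deg) = 0.3584
R1*R2 = 0.9336 + 0.3584*e12


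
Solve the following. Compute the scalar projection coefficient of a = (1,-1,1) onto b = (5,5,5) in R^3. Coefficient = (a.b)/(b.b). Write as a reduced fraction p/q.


Projection coefficient = (a . b) / (b . b)
a . b = 1*5 + (-1)*5 + 1*5
= 5 + (-5) + 5 = 5
b . b = 5^2 + 5^2 + 5^2
= 25 + 25 + 25 = 75
Coefficient = 5/75
In lowest terms: 1/15


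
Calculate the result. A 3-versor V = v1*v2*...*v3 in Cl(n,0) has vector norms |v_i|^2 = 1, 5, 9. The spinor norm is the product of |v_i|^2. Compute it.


Spinor norm N(V) = |v1|^2 * |v2|^2 * ... * |v3|^2
= 1 * 5 * 9
Running product: 1, 5, 45
N(V) = 45


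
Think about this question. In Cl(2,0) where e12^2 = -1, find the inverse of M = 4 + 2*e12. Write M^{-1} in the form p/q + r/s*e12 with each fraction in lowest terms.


M = 4 + 2*e12, where e12^2 = -1.
Since M commutes with its reverse ~M = a - b*e12, M * ~M = a^2 - b^2*e12^2 = a^2 + b^2.
So M^{-1} = ~M / (a^2 + b^2) = (a - b*e12)/(a^2 + b^2).
a^2 + b^2 = 16 + 4 = 20
Scalar part = 4/20 = 1/5
Bivector coeff = -2/20 = -1/10
M^{-1} = 1/5 - 1/10*e12


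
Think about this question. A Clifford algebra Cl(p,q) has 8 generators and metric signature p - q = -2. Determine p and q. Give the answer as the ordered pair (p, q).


We need p + q = 8 and p - q = -2.
Adding: 2p = 8 + (-2) = 6, so p = 3.
Then q = 8 - 3 = 5.
(p, q) = (3, 5)


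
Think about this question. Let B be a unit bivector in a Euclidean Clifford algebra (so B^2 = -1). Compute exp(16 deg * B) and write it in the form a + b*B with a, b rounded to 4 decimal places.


For a unit bivector B with B^2 = -1, the exponential series gives
e^(theta*B) = cos(theta) + sin(theta)*B (the GA analogue of Euler's formula).
theta = 16 degrees = 0.279253 rad
cos(16 deg) = 0.9613
sin(16 deg) = 0.2756
exp(theta*B) = 0.9613 + 0.2756*B


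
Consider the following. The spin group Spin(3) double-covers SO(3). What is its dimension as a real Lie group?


Spin(n) double-covers SO(n); both have Lie algebra so(n) of dimension n(n-1)/2.
n = 3
n(n-1) = 3 * 2 = 6
dim Spin(3) = 6/2 = 3


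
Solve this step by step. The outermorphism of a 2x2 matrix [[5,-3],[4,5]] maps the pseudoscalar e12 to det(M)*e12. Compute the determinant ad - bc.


The outermorphism of a linear map f sends e1^e2 to f(e1)^f(e2).
f(e1) = 5*e1 + 4*e2
f(e2) = -3*e1 + 5*e2
f(e1) ^ f(e2) = (5*e1 + 4*e2) ^ (-3*e1 + 5*e2)
= 5*5*e12 + 4*(-3)*e21
= (25 - (-12))*e12
= 37*e12
Coefficient = 37


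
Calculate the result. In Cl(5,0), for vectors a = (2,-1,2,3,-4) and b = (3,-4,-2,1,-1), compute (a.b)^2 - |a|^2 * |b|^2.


a . b = 2*3 + (-1)*(-4) + 2*(-2) + 3*1 + (-4)*(-1)
= 6 + 4 + (-4) + 3 + 4 = 13
|a|^2 = 2^2 + (-1)^2 + 2^2 + 3^2 + (-4)^2 = 34
|b|^2 = 3^2 + (-4)^2 + (-2)^2 + 1^2 + (-1)^2 = 31
(a.b)^2 = 13^2 = 169
|a|^2 * |b|^2 = 34 * 31 = 1054
Result = 169 - 1054 = -885


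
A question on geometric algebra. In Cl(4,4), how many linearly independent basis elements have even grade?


Even subalgebra dimension = 2^(n-1)
n = 4 + 4 = 8
2^(8 - 1) = 2^7 = 128
Verification: sum of C(8,k) for even k = 1 + 28 + 70 + 28 + 1 = 128
Result = 128


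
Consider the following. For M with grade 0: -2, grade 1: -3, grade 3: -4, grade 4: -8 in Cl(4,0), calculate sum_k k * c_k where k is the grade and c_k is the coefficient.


Grade-weighted sum = sum of grade_k * coefficient_k
0*(-2) = 0
1*(-3) = -3
3*(-4) = -12
4*(-8) = -32
Total = 0 + (-3) + (-12) + (-32) = -47


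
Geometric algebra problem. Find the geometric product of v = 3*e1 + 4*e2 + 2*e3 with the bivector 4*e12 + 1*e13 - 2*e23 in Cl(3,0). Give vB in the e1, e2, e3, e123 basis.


vB has grade-1 (vector) and grade-3 (trivector) parts: vB = (v _| B) + (v ^ B).
Vector part <vB>_1:
  e1: -v2*b12 - v3*b13 = -(4)*(4) - (2)*(1) = -18
  e2: v1*b12 - v3*b23 = (3)*(4) - (2)*(-2) = 16
  e3: v1*b13 + v2*b23 = (3)*(1) + (4)*(-2) = -5
Trivector part <vB>_3:
  e123: v1*b23 - v2*b13 + v3*b12 = (3)*(-2) - (4)*(1) + (2)*(4) = -2
vB = -18*e1 + 16*e2 - 5*e3 - 2*e123


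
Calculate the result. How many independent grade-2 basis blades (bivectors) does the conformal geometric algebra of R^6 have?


The conformal model of R^6 uses Cl(7,1) with m = 6 + 2 = 8 generators.
Number of grade-2 blades = C(m, 2) = C(8, 2)
= 8*7/2 = 28


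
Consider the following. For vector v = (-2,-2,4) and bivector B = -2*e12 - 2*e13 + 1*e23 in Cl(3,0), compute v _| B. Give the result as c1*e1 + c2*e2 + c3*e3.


Left contraction v _| B = <vB>_1 (grade-1 part of the geometric product vB).
Using e1_|e12 = e2, e2_|e12 = -e1, e1_|e13 = e3, e3_|e13 = -e1, e2_|e23 = e3, e3_|e23 = -e2:
e1 coeff: -v2*b12 - v3*b13 = -(-2)*(-2) - (4)*(-2) = 4
e2 coeff: v1*b12 - v3*b23 = (-2)*(-2) - (4)*(1) = 0
e3 coeff: v1*b13 + v2*b23 = (-2)*(-2) + (-2)*(1) = 2
v _| B = 4*e1 + 0*e2 + 2*e3


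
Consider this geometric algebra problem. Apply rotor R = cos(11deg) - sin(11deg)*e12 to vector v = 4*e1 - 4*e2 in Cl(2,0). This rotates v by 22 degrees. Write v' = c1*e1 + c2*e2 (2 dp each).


Rotor R = cos(11deg) - sin(11deg)*e12
Rotation angle theta = 2 * 11 = 22 degrees
v' = R*v*~R rotates v by theta.
cos(22deg) = 0.9272, sin(22deg) = 0.3746
v'_1 = 4*cos(22deg) - (-4)*sin(22deg)
= 4*0.9272 - (-4)*0.3746
= 5.21
v'_2 = 4*sin(22deg) + (-4)*cos(22deg)
= 4*0.3746 + (-4)*0.9272
= -2.21
v' = 5.21*e1 - 2.21*e2


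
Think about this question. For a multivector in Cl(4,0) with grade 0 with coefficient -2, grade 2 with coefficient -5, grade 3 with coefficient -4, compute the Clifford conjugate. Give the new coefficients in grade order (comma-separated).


Clifford conjugate sign for grade k: (-1)^(k(k+1)/2)
Grade 0: (-1)^(0*1/2) = (-1)^0 = 1, coeff -2 -> -2
Grade 2: (-1)^(2*3/2) = (-1)^3 = -1, coeff -5 -> 5
Grade 3: (-1)^(3*4/2) = (-1)^6 = 1, coeff -4 -> -4
Conjugated coefficients: -2, 5, -4


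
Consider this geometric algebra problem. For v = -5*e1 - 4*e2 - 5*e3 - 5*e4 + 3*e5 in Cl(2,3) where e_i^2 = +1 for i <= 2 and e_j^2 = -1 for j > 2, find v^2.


v^2 = sum of c_i^2 * e_i^2
Positive signature terms (e_i^2 = +1): (-5)^2 + (-4)^2 = 41
Negative signature terms (e_j^2 = -1): (-5)^2 + (-5)^2 + 3^2 = 59
v^2 = 41 - 59 = -18


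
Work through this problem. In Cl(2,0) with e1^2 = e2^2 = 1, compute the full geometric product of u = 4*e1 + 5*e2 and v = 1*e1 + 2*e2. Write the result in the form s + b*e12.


Expand: (4*e1 + 5*e2)(1*e1 + 2*e2)
= 4*1*e1e1 + 4*2*e1e2 + 5*1*e2e1 + 5*2*e2e2
Using e1^2 = e2^2 = 1, e2e1 = -e1e2:
Scalar part s = 4*1 + 5*2 = 4 + 10 = 14
Bivector part b = 4*2 - 5*1 = 8 - 5 = 3
uv = 14 + 3*e12


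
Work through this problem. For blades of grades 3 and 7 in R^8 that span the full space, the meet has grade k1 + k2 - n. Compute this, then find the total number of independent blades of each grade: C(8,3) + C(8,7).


Meet grade = grade(A) + grade(B) - n
= 3 + 7 - 8 = 2
C(8,3) = 56
C(8,7) = 8
dim_A + dim_B = 56 + 8 = 64


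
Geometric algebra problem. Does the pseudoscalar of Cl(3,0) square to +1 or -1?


The pseudoscalar I = e1...e_n (product of all n generators) of Cl(p,q) satisfies I^2 = (-1)^(q + n(n-1)/2).
p = 3, q = 0, n = p + q = 3
n(n-1)/2 = 3 * 2 / 2 = 3
Exponent = q + n(n-1)/2 = 0 + 3 = 3
I^2 = (-1)^3 = -1


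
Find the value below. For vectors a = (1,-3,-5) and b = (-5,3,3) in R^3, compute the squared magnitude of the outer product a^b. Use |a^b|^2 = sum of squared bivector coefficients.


a wedge b = (a1*b2 - a2*b1)*e12 + (a1*b3 - a3*b1)*e13 + (a2*b3 - a3*b2)*e23
e12 coeff: 1*3 - (-3)*(-5) = 3 - 15 = -12
e13 coeff: 1*3 - (-5)*(-5) = 3 - 25 = -22
e23 coeff: (-3)*3 - (-5)*3 = -9 - (-15) = 6
|a wedge b|^2 = (-12)^2 + (-22)^2 + 6^2
= 144 + 484 + 36
= 664


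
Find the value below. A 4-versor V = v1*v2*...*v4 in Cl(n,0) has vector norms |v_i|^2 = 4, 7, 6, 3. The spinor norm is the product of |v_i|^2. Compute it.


Spinor norm N(V) = |v1|^2 * |v2|^2 * ... * |v4|^2
= 4 * 7 * 6 * 3
Running product: 4, 28, 168, 504
N(V) = 504


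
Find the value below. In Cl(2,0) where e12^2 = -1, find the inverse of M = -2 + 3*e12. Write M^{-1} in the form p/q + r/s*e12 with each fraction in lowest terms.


M = -2 + 3*e12, where e12^2 = -1.
Since M commutes with its reverse ~M = a - b*e12, M * ~M = a^2 - b^2*e12^2 = a^2 + b^2.
So M^{-1} = ~M / (a^2 + b^2) = (a - b*e12)/(a^2 + b^2).
a^2 + b^2 = 4 + 9 = 13
Scalar part = -2/13 = -2/13
Bivector coeff = -3/13 = -3/13
M^{-1} = -2/13 - 3/13*e12


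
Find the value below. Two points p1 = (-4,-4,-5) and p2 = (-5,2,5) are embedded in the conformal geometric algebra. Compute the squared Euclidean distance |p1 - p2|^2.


p1 - p2 = (1, -6, -10)
|p1 - p2|^2 = 1^2 + (-6)^2 + (-10)^2
= 1 + 36 + 100
= 137


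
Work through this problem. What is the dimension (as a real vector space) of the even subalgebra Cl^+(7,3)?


Even subalgebra dimension = 2^(n-1)
n = 7 + 3 = 10
2^(10 - 1) = 2^9 = 512
Verification: sum of C(10,k) for even k = 1 + 45 + 210 + 210 + 45 + 1 = 512
Result = 512


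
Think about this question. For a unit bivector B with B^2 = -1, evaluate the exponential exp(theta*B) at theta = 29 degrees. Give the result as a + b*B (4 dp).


For a unit bivector B with B^2 = -1, the exponential series gives
e^(theta*B) = cos(theta) + sin(theta)*B (the GA analogue of Euler's formula).
theta = 29 degrees = 0.506145 rad
cos(29 deg) = 0.8746
sin(29 deg) = 0.4848
exp(theta*B) = 0.8746 + 0.4848*B


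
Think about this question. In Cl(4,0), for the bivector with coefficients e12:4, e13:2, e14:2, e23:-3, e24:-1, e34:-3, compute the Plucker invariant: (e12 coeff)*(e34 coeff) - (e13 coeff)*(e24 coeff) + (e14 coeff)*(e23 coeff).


Plucker relation: af - be + cd
a*f = 4*(-3) = -12
b*e = 2*(-1) = -2
c*d = 2*(-3) = -6
af - be + cd = -12 - (-2) + (-6)
= -16


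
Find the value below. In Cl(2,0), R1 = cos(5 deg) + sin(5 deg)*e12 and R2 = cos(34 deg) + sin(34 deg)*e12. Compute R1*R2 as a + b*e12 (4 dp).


Same-plane rotors commute and their half-angles add:
R1*R2 = cos(a1 + a2) + sin(a1 + a2)*e12.
a1 + a2 = 5 + 34 = 39 deg
cos(39 deg) = 0.7771
sin(39 deg) = 0.6293
R1*R2 = 0.7771 + 0.6293*e12


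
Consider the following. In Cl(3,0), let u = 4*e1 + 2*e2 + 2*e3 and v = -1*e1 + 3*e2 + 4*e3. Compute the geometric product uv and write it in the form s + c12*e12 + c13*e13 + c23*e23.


In Cl(3,0): e_i^2 = 1, e_ie_j = -e_je_i for i != j.
Scalar part = u . v = 4*(-1) + 2*3 + 2*4
= -4 + 6 + 8 = 10
e12 coeff = 4*3 - 2*(-1) = 12 - (-2) = 14
e13 coeff = 4*4 - 2*(-1) = 16 - (-2) = 18
e23 coeff = 2*4 - 2*3 = 8 - 6 = 2
uv = 10 + 14*e12 + 18*e13 + 2*e23


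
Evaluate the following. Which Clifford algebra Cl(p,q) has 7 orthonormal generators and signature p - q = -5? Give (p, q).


We need p + q = 7 and p - q = -5.
Adding: 2p = 7 + (-5) = 2, so p = 1.
Then q = 7 - 1 = 6.
(p, q) = (1, 6)


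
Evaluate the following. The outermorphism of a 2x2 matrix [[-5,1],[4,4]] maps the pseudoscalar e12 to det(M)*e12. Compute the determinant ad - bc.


The outermorphism of a linear map f sends e1^e2 to f(e1)^f(e2).
f(e1) = -5*e1 + 4*e2
f(e2) = 1*e1 + 4*e2
f(e1) ^ f(e2) = (-5*e1 + 4*e2) ^ (1*e1 + 4*e2)
= (-5)*4*e12 + 4*1*e21
= (-20 - 4)*e12
= -24*e12
Coefficient = -24


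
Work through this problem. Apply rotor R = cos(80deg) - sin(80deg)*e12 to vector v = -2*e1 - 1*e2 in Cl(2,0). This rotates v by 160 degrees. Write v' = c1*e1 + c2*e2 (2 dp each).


Rotor R = cos(80deg) - sin(80deg)*e12
Rotation angle theta = 2 * 80 = 160 degrees
v' = R*v*~R rotates v by theta.
cos(160deg) = -0.9397, sin(160deg) = 0.3420
v'_1 = -2*cos(160deg) - (-1)*sin(160deg)
= -2*(-0.9397) - (-1)*0.3420
= 2.22
v'_2 = -2*sin(160deg) + (-1)*cos(160deg)
= -2*0.3420 + (-1)*(-0.9397)
= 0.26
v' = 2.22*e1 + 0.26*e2


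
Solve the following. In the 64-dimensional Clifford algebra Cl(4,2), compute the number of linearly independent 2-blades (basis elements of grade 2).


Number of grade-k basis blades in Cl(p,q) with n = p + q is C(n, k).
n = 4 + 2 = 6
C(6, 2) = 6! / (2! * 4!)
= 720 / (2 * 24)
= 15


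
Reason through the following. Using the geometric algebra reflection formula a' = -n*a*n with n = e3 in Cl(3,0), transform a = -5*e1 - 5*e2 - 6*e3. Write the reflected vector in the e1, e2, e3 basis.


Reflection formula: a' = -n*a*n, with n = e3 (unit vector, n^2 = 1).
For reflection through hyperplane perp to e3:
The component along e3 flips sign, others stay.
a = (-5, -5, -6)
a' = (-5, -5, 6)
a' = -5*e1 - 5*e2 + 6*e3


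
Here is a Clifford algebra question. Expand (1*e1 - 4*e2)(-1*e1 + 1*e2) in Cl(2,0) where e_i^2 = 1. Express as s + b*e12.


Expand: (1*e1 - 4*e2)(-1*e1 + 1*e2)
= 1*(-1)*e1e1 + 1*1*e1e2 + (-4)*(-1)*e2e1 + (-4)*1*e2e2
Using e1^2 = e2^2 = 1, e2e1 = -e1e2:
Scalar part s = 1*(-1) + (-4)*1 = -1 + (-4) = -5
Bivector part b = 1*1 - (-4)*(-1) = 1 - 4 = -3
uv = -5 - 3*e12


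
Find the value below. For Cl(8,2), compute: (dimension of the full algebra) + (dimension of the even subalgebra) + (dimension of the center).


n = 8 + 2 = 10
Total dim = 2^10 = 1024
Even subalgebra dim = 2^9 = 512
n is even, so center dim = 1
Sum = 1024 + 512 + 1 = 1537


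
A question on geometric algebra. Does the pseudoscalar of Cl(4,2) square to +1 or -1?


The pseudoscalar I = e1...e_n (product of all n generators) of Cl(p,q) satisfies I^2 = (-1)^(q + n(n-1)/2).
p = 4, q = 2, n = p + q = 6
n(n-1)/2 = 6 * 5 / 2 = 15
Exponent = q + n(n-1)/2 = 2 + 15 = 17
I^2 = (-1)^17 = -1


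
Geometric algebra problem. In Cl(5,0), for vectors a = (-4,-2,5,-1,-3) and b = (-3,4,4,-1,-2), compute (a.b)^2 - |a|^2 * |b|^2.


a . b = (-4)*(-3) + (-2)*4 + 5*4 + (-1)*(-1) + (-3)*(-2)
= 12 + (-8) + 20 + 1 + 6 = 31
|a|^2 = (-4)^2 + (-2)^2 + 5^2 + (-1)^2 + (-3)^2 = 55
|b|^2 = (-3)^2 + 4^2 + 4^2 + (-1)^2 + (-2)^2 = 46
(a.b)^2 = 31^2 = 961
|a|^2 * |b|^2 = 55 * 46 = 2530
Result = 961 - 2530 = -1569


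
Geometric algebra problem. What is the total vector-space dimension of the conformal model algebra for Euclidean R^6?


The conformal model of R^6 uses Cl(7,1): the 6 Euclidean generators plus two extra orthogonal generators e+ (e+^2 = +1) and e- (e-^2 = -1), from which the null vectors e0, einf are built.
Number of generators m = 6 + 2 = 8.
dim Cl(p,q) = 2^m = 2^8 = 256


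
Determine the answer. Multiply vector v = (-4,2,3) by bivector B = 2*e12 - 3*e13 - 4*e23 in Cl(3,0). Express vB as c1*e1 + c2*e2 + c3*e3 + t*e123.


vB has grade-1 (vector) and grade-3 (trivector) parts: vB = (v _| B) + (v ^ B).
Vector part <vB>_1:
  e1: -v2*b12 - v3*b13 = -(2)*(2) - (3)*(-3) = 5
  e2: v1*b12 - v3*b23 = (-4)*(2) - (3)*(-4) = 4
  e3: v1*b13 + v2*b23 = (-4)*(-3) + (2)*(-4) = 4
Trivector part <vB>_3:
  e123: v1*b23 - v2*b13 + v3*b12 = (-4)*(-4) - (2)*(-3) + (3)*(2) = 28
vB = 5*e1 + 4*e2 + 4*e3 + 28*e123


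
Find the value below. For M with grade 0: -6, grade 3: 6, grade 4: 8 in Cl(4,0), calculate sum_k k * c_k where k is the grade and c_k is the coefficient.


Grade-weighted sum = sum of grade_k * coefficient_k
0*(-6) = 0
3*6 = 18
4*8 = 32
Total = 0 + 18 + 32 = 50


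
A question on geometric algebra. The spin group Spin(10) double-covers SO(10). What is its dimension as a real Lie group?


Spin(n) double-covers SO(n); both have Lie algebra so(n) of dimension n(n-1)/2.
n = 10
n(n-1) = 10 * 9 = 90
dim Spin(10) = 90/2 = 45


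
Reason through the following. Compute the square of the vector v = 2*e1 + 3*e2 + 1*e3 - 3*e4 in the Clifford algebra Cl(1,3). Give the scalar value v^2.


v^2 = sum of c_i^2 * e_i^2
Positive signature terms (e_i^2 = +1): 2^2 = 4
Negative signature terms (e_j^2 = -1): 3^2 + 1^2 + (-3)^2 = 19
v^2 = 4 - 19 = -15


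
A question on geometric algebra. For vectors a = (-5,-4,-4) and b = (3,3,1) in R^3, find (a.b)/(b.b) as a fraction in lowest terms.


Projection coefficient = (a . b) / (b . b)
a . b = (-5)*3 + (-4)*3 + (-4)*1
= -15 + (-12) + (-4) = -31
b . b = 3^2 + 3^2 + 1^2
= 9 + 9 + 1 = 19
Coefficient = -31/19
In lowest terms: -31/19


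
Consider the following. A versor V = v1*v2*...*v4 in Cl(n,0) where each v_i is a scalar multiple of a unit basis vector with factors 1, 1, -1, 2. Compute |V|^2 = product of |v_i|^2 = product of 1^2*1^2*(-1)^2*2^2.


Each vector v_i has |v_i|^2 = s_i^2
Squared scales: 1^2 = 1, 1^2 = 1, (-1)^2 = 1, 2^2 = 4
|V|^2 = 1 * 1 * 1 * 4
= 4


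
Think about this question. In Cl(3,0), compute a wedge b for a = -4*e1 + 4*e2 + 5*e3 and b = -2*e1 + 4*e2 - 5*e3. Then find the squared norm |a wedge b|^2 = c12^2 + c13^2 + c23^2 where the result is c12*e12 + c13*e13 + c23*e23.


a wedge b = (a1*b2 - a2*b1)*e12 + (a1*b3 - a3*b1)*e13 + (a2*b3 - a3*b2)*e23
e12 coeff: (-4)*4 - 4*(-2) = -16 - (-8) = -8
e13 coeff: (-4)*(-5) - 5*(-2) = 20 - (-10) = 30
e23 coeff: 4*(-5) - 5*4 = -20 - 20 = -40
|a wedge b|^2 = (-8)^2 + 30^2 + (-40)^2
= 64 + 900 + 1600
= 2564


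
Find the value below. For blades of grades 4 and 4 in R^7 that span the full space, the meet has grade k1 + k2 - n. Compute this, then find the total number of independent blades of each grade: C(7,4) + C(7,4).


Meet grade = grade(A) + grade(B) - n
= 4 + 4 - 7 = 1
C(7,4) = 35
C(7,4) = 35
dim_A + dim_B = 35 + 35 = 70


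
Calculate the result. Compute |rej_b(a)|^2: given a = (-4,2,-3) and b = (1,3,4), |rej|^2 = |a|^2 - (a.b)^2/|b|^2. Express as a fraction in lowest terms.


|a|^2 = (-4)^2 + 2^2 + (-3)^2 = 29
|b|^2 = 1^2 + 3^2 + 4^2 = 26
a . b = (-4)*1 + 2*3 + (-3)*4 = -10
(a.b)^2 = (-10)^2 = 100
|rej|^2 = 29 - 100/26
= (754 - 100)/26
= 654/26
In lowest terms: 327/13


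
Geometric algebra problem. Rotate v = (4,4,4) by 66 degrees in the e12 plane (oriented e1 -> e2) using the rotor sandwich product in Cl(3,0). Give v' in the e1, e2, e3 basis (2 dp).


Rotor R = cos(33deg) - sin(33deg)*e12
Rotation angle theta = 2 * 33 = 66 degrees in the e12 plane (e1 -> e2).
The component perpendicular to the plane (e3) is invariant: v'_3 = v3 = 4.00
cos(66deg) = 0.4067, sin(66deg) = 0.9135
v'_1 = v1*cos(theta) - v2*sin(theta) = 4*0.4067 - 4*0.9135 = -2.03
v'_2 = v1*sin(theta) + v2*cos(theta) = 4*0.9135 + 4*0.4067 = 5.28
v' = -2.03*e1 + 5.28*e2 + 4.00*e3


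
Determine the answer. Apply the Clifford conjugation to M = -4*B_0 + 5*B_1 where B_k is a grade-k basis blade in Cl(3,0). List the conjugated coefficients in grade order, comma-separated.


Clifford conjugate sign for grade k: (-1)^(k(k+1)/2)
Grade 0: (-1)^(0*1/2) = (-1)^0 = 1, coeff -4 -> -4
Grade 1: (-1)^(1*2/2) = (-1)^1 = -1, coeff 5 -> -5
Conjugated coefficients: -4, -5


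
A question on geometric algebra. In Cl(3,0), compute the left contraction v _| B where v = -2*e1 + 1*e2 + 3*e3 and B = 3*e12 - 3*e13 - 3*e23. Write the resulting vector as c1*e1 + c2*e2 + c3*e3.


Left contraction v _| B = <vB>_1 (grade-1 part of the geometric product vB).
Using e1_|e12 = e2, e2_|e12 = -e1, e1_|e13 = e3, e3_|e13 = -e1, e2_|e23 = e3, e3_|e23 = -e2:
e1 coeff: -v2*b12 - v3*b13 = -(1)*(3) - (3)*(-3) = 6
e2 coeff: v1*b12 - v3*b23 = (-2)*(3) - (3)*(-3) = 3
e3 coeff: v1*b13 + v2*b23 = (-2)*(-3) + (1)*(-3) = 3
v _| B = 6*e1 + 3*e2 + 3*e3


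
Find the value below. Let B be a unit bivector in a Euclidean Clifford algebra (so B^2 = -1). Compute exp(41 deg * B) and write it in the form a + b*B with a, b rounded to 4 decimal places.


For a unit bivector B with B^2 = -1, the exponential series gives
e^(theta*B) = cos(theta) + sin(theta)*B (the GA analogue of Euler's formula).
theta = 41 degrees = 0.715585 rad
cos(41 deg) = 0.7547
sin(41 deg) = 0.6561
exp(theta*B) = 0.7547 + 0.6561*B


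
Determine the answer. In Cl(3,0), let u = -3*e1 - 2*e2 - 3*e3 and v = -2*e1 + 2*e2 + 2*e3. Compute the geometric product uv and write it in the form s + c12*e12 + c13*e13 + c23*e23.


In Cl(3,0): e_i^2 = 1, e_ie_j = -e_je_i for i != j.
Scalar part = u . v = (-3)*(-2) + (-2)*2 + (-3)*2
= 6 + (-4) + (-6) = -4
e12 coeff = (-3)*2 - (-2)*(-2) = -6 - 4 = -10
e13 coeff = (-3)*2 - (-3)*(-2) = -6 - 6 = -12
e23 coeff = (-2)*2 - (-3)*2 = -4 - (-6) = 2
uv = -4 - 10*e12 - 12*e13 + 2*e23


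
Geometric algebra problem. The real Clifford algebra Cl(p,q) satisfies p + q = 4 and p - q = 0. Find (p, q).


We need p + q = 4 and p - q = 0.
Adding: 2p = 4 + 0 = 4, so p = 2.
Then q = 4 - 2 = 2.
(p, q) = (2, 2)


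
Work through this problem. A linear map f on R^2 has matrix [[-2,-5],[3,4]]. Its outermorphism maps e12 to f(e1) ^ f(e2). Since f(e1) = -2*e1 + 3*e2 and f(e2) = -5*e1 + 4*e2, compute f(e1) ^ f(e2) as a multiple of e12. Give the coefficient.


The outermorphism of a linear map f sends e1^e2 to f(e1)^f(e2).
f(e1) = -2*e1 + 3*e2
f(e2) = -5*e1 + 4*e2
f(e1) ^ f(e2) = (-2*e1 + 3*e2) ^ (-5*e1 + 4*e2)
= (-2)*4*e12 + 3*(-5)*e21
= (-8 - (-15))*e12
= 7*e12
Coefficient = 7


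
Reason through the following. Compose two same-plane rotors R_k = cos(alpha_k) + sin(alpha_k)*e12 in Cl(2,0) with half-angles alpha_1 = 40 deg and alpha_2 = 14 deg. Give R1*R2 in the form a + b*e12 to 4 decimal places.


Same-plane rotors commute and their half-angles add:
R1*R2 = cos(a1 + a2) + sin(a1 + a2)*e12.
a1 + a2 = 40 + 14 = 54 deg
cos(54 deg) = 0.5878
sin(54 deg) = 0.8090
R1*R2 = 0.5878 + 0.8090*e12


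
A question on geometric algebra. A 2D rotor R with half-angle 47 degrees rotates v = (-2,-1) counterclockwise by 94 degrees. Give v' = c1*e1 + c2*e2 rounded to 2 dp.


Rotor R = cos(47deg) - sin(47deg)*e12
Rotation angle theta = 2 * 47 = 94 degrees
v' = R*v*~R rotates v by theta.
cos(94deg) = -0.0698, sin(94deg) = 0.9976
v'_1 = -2*cos(94deg) - (-1)*sin(94deg)
= -2*(-0.0698) - (-1)*0.9976
= 1.14
v'_2 = -2*sin(94deg) + (-1)*cos(94deg)
= -2*0.9976 + (-1)*(-0.0698)
= -1.93
v' = 1.14*e1 - 1.93*e2


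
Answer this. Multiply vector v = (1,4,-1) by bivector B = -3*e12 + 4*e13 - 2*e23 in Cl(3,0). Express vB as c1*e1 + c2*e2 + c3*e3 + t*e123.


vB has grade-1 (vector) and grade-3 (trivector) parts: vB = (v _| B) + (v ^ B).
Vector part <vB>_1:
  e1: -v2*b12 - v3*b13 = -(4)*(-3) - (-1)*(4) = 16
  e2: v1*b12 - v3*b23 = (1)*(-3) - (-1)*(-2) = -5
  e3: v1*b13 + v2*b23 = (1)*(4) + (4)*(-2) = -4
Trivector part <vB>_3:
  e123: v1*b23 - v2*b13 + v3*b12 = (1)*(-2) - (4)*(4) + (-1)*(-3) = -15
vB = 16*e1 - 5*e2 - 4*e3 - 15*e123
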